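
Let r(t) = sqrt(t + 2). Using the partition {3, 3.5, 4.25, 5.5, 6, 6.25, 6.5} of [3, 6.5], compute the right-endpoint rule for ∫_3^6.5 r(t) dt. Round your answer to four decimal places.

9.3320

Subinterval widths: 0.5, 0.75, 1.25, 0.5, 0.25, 0.25.
Right endpoints: 3.5, 4.25, 5.5, 6, 6.25, 6.5.
r(3.5) ≈ 2.3452, r(4.25) ≈ 2.5000, r(5.5) ≈ 2.7386, r(6) ≈ 2.8284, r(6.25) ≈ 2.8723, r(6.5) ≈ 2.9155.
Sum = Σ Δt_i · r(t_i).
Sum ≈ 9.3320.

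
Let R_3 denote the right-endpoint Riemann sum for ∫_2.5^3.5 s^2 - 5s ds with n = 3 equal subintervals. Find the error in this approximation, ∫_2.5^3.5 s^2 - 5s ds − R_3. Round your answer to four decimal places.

Exact integral: ∫_2.5^3.5 f(s) ds ≈ -5.916667.
R_3 ≈ -5.731481.
Error ≈ -5.916667 − (-5.731481) ≈ -0.1852.

-0.1852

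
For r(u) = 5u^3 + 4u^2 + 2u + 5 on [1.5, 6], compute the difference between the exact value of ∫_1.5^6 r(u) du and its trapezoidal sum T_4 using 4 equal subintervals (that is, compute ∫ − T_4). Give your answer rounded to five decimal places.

-57.19043

Exact integral: ∫_1.5^6 r(u) du = 1953.421875.
T_4 ≈ 2010.6123047.
Error ≈ 1953.421875 − 2010.6123047 ≈ -57.19043.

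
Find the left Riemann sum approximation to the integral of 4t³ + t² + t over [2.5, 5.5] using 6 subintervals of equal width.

Δt = (5.5 − 2.5)/6 = 0.5.
Left endpoints: 2.5, 3, 3.5, 4, 4.5, 5.
f(2.5) = 71.25, f(3) = 120, f(3.5) = 187.25, f(4) = 276, f(4.5) = 389.25, f(5) = 530.
Sum = Δt · [f(2.5) + f(3) + f(3.5) + ...].
Sum = 786.875.

786.875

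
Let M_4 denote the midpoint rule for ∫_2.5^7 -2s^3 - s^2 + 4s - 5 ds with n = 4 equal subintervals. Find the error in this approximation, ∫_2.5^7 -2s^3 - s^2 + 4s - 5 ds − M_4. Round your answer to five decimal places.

-14.00098

Exact integral: ∫_2.5^7 f(s) ds = -1227.09375.
M_4 ≈ -1213.0927734.
Error ≈ -1227.09375 − (-1213.0927734) ≈ -14.00098.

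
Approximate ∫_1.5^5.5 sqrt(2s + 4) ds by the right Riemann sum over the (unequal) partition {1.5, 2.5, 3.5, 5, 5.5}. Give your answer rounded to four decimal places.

Subinterval widths: 1, 1, 1.5, 0.5.
Right endpoints: 2.5, 3.5, 5, 5.5.
f(2.5) ≈ 3.0000, f(3.5) ≈ 3.3166, f(5) ≈ 3.7417, f(5.5) ≈ 3.8730.
Sum = Σ Δs_i · f(s_i).
Sum ≈ 13.8656.

13.8656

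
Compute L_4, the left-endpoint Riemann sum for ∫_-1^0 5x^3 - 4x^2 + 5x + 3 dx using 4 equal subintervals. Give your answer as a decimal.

Δx = (0 − (-1))/4 = 0.25.
Left endpoints: -1, -0.75, -0.5, -0.25.
f(-1) = -11, f(-0.75) = -5.109375, f(-0.5) = -1.125, f(-0.25) = 1.421875.
Sum = Δx · [f(-1) + f(-0.75) + f(-0.5) + f(-0.25)].
Sum = -3.953125.

-3.953125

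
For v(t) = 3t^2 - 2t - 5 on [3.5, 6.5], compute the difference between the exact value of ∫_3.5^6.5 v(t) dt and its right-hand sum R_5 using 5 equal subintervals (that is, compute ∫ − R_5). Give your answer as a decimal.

Exact integral: ∫_3.5^6.5 v(t) dt = 186.75.
R_5 = 212.49.
Error = 186.75 − 212.49 = -25.74.

-25.74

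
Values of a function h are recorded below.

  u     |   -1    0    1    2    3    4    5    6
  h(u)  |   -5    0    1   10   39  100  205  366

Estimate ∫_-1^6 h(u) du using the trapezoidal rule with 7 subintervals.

535.5

Δu = 1.
T_7 = (1/2)·[(-5) + 2·0 + 2·1 + 2·10 + 2·39 + 2·100 + 2·205 + 366] = 535.5.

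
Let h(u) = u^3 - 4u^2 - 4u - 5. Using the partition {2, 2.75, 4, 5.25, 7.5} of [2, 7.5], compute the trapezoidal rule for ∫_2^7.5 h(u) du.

Subinterval widths: 0.75, 1.25, 1.25, 2.25.
h(2) = -21, h(2.75) = -25.453125, h(4) = -21, h(5.25) = 8.453125, h(7.5) = 161.875.
On each subinterval the trapezoid contributes (Δu_i/2)·[h(u_{i-1}) + h(u_i)].
Sum = 137.32421875.

137.32421875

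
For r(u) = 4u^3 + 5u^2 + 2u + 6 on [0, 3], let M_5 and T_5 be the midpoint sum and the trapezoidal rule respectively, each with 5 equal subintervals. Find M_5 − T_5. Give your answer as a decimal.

M_5 = 150.93.
T_5 = 157.14.
M_5 − T_5 = -6.21.

-6.21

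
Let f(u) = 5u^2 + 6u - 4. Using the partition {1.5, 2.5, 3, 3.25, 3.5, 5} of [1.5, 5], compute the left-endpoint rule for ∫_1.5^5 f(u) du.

Subinterval widths: 1, 0.5, 0.25, 0.25, 1.5.
Left endpoints: 1.5, 2.5, 3, 3.25, 3.5.
f(1.5) = 16.25, f(2.5) = 42.25, f(3) = 59, f(3.25) = 68.3125, f(3.5) = 78.25.
Sum = Σ Δu_i · f(u_i).
Sum = 186.578125.

186.578125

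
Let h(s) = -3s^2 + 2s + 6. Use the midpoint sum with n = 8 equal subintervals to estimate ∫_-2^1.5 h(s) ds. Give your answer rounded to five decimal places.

8.04248

Δs = (1.5 − (-2))/8 = 0.4375.
Midpoints: -1.78125, -1.34375, -0.90625, -0.46875, -0.03125, 0.40625, 0.84375, 1.28125.
h(-1.78125) = -7251/1024, h(-1.34375) = -2155/1024, h(-0.90625) = 1765/1024, h(-0.46875) = 4509/1024, h(-0.03125) = 6077/1024, h(0.40625) = 6469/1024, h(0.84375) = 5685/1024, h(1.28125) = 3725/1024.
Sum = Δs · [h(-1.78125) + h(-1.34375) + h(-0.90625) + ...].
Sum ≈ 8.04248.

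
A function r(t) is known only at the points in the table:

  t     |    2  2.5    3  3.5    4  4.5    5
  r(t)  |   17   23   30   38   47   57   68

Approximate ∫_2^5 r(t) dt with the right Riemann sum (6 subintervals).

131.5

Δt = 0.5.
Sum = 0.5·[23 + 30 + 38 + 47 + 57 + 68] = 131.5.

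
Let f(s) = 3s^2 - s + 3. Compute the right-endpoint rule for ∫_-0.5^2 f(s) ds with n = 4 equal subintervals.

16.97265625

Δs = (2 − (-0.5))/4 = 0.625.
Right endpoints: 0.125, 0.75, 1.375, 2.
f(0.125) = 2.921875, f(0.75) = 3.9375, f(1.375) = 7.296875, f(2) = 13.
Sum = Δs · [f(0.125) + f(0.75) + f(1.375) + f(2)].
Sum = 16.97265625.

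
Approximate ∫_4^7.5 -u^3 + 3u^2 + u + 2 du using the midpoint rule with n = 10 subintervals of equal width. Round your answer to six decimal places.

-341.506484

Δu = (7.5 − 4)/10 = 0.35.
Midpoints: 4.175, 4.525, 4.875, 5.225, 5.575, 5.925, 6.275, 6.625, 6.975, 7.325.
f(4.175) = -915583/64000, f(4.525) = -1580821/64000, f(4.875) = -19295/512, f(5.225) = -3425209/64000, f(5.575) = -4637287/64000, f(5.925) = -6064573/64000, f(6.275) = -7723531/64000, f(6.625) = -77045/512, f(6.975) = -11802319/64000, f(7.325) = -14255077/64000.
Sum = Δu · [f(4.175) + f(4.525) + f(4.875) + ...].
Sum ≈ -341.506484.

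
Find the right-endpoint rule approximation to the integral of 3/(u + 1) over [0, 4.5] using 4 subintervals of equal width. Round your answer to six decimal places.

4.011762

Δu = (4.5 − 0)/4 = 1.125.
Right endpoints: 1.125, 2.25, 3.375, 4.5.
f(1.125) = 24/17, f(2.25) = 12/13, f(3.375) = 24/35, f(4.5) = 6/11.
Sum = Δu · [f(1.125) + f(2.25) + f(3.375) + f(4.5)].
Sum ≈ 4.011762.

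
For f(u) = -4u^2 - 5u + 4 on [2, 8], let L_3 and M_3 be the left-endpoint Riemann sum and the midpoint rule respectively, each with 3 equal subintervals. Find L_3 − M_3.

246

L_3 = -544.
M_3 = -790.
L_3 − M_3 = 246.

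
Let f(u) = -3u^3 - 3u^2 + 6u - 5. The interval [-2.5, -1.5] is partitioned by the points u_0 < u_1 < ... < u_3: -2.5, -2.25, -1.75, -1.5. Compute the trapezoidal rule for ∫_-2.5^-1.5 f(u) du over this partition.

Subinterval widths: 0.25, 0.5, 0.25.
f(-2.5) = 8.125, f(-2.25) = 0.484375, f(-1.75) = -8.609375, f(-1.5) = -10.625.
On each subinterval the trapezoid contributes (Δu_i/2)·[f(u_{i-1}) + f(u_i)].
Sum = -3.359375.

-3.359375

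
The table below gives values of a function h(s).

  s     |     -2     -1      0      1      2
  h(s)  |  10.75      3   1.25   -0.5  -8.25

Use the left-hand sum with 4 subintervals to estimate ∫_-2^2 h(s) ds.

Δs = 1.
Sum = 1·[10.75 + 3 + 1.25 + (-0.5)] = 14.5.

14.5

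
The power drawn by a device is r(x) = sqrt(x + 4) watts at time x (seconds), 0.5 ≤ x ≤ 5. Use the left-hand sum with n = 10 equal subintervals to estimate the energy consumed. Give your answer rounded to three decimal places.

11.437

Δx = (5 − 0.5)/10 = 0.45.
Left endpoints: 0.5, 0.95, 1.4, 1.85, 2.3, 2.75, 3.2, 3.65, 4.1, 4.55.
r(0.5) ≈ 2.121, r(0.95) ≈ 2.225, r(1.4) ≈ 2.324, r(1.85) ≈ 2.419, r(2.3) ≈ 2.510, r(2.75) ≈ 2.598, r(3.2) ≈ 2.683, r(3.65) ≈ 2.766, r(4.1) ≈ 2.846, r(4.55) ≈ 2.924.
Sum = Δx · [r(0.5) + r(0.95) + r(1.4) + ...].
Sum ≈ 11.437.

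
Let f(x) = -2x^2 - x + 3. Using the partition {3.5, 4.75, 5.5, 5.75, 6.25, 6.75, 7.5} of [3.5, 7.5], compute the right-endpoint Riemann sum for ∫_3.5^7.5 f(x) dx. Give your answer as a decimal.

Subinterval widths: 1.25, 0.75, 0.25, 0.5, 0.5, 0.75.
Right endpoints: 4.75, 5.5, 5.75, 6.25, 6.75, 7.5.
f(4.75) = -46.875, f(5.5) = -63, f(5.75) = -68.875, f(6.25) = -81.375, f(6.75) = -94.875, f(7.5) = -117.
Sum = Σ Δx_i · f(x_i).
Sum = -298.9375.

-298.9375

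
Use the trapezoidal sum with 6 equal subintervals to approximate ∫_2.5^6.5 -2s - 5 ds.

-56

Δs = (6.5 − 2.5)/6 = 2/3.
f(2.5) = -10, f(19/6) = -34/3, f(23/6) = -38/3, f(4.5) = -14, f(31/6) = -46/3, f(35/6) = -50/3, f(6.5) = -18.
T_6 = (Δs/2)·[f(s_0) + 2f(s_1) + ... + 2f(s_{5}) + f(s_6)].
Sum = -56.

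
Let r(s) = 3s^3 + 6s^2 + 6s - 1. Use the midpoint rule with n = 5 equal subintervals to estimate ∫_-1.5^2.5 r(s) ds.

69.26

Δs = (2.5 − (-1.5))/5 = 0.8.
Midpoints: -1.1, -0.3, 0.5, 1.3, 2.1.
r(-1.1) = -4.333, r(-0.3) = -2.341, r(0.5) = 3.875, r(1.3) = 23.531, r(2.1) = 65.843.
Sum = Δs · [r(-1.1) + r(-0.3) + r(0.5) + r(1.3) + r(2.1)].
Sum = 69.26.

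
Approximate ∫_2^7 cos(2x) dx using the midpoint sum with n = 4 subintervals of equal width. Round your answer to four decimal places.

Δx = (7 − 2)/4 = 1.25.
Midpoints: 2.625, 3.875, 5.125, 6.375.
f(2.625) ≈ 0.5121, f(3.875) ≈ 0.1038, f(5.125) ≈ -0.6784, f(6.375) ≈ 0.9832.
Sum = Δx · [f(2.625) + f(3.875) + f(5.125) + f(6.375)].
Sum ≈ 1.1508.

1.1508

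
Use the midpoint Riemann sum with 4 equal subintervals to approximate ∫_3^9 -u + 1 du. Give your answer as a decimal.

Δu = (9 − 3)/4 = 1.5.
Midpoints: 3.75, 5.25, 6.75, 8.25.
f(3.75) = -2.75, f(5.25) = -4.25, f(6.75) = -5.75, f(8.25) = -7.25.
Sum = Δu · [f(3.75) + f(5.25) + f(6.75) + f(8.25)].
Sum = -30.

-30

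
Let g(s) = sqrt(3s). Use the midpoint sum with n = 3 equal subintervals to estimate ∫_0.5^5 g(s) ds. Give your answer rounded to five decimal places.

12.56923

Δs = (5 − 0.5)/3 = 1.5.
Midpoints: 1.25, 2.75, 4.25.
g(1.25) ≈ 1.93649, g(2.75) ≈ 2.87228, g(4.25) ≈ 3.57071.
Sum = Δs · [g(1.25) + g(2.75) + g(4.25)].
Sum ≈ 12.56923.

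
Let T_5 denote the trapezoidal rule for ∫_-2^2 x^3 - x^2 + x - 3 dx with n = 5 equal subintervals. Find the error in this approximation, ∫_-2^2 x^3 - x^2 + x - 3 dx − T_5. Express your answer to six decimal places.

0.426667

Exact integral: ∫_-2^2 f(x) dx ≈ -17.33333333.
T_5 = -17.76.
Error ≈ -17.33333333 − (-17.76) ≈ 0.426667.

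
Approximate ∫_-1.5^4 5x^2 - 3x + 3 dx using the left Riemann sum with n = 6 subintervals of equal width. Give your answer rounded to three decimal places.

Δx = (4 − (-1.5))/6 = 11/12.
Left endpoints: -1.5, -7/12, 1/3, 1.25, 13/6, 37/12.
f(-1.5) = 18.75, f(-7/12) = 929/144, f(1/3) = 23/9, f(1.25) = 7.0625, f(13/6) = 719/36, f(37/12) = 5945/144.
Sum = Δx · [f(-1.5) + f(-7/12) + f(1/3) + ...].
Sum ≈ 88.070.

88.070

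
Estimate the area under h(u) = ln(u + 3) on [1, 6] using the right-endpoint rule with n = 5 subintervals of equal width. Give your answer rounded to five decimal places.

Δu = (6 − 1)/5 = 1.
Right endpoints: 2, 3, 4, 5, 6.
h(2) ≈ 1.60944, h(3) ≈ 1.79176, h(4) ≈ 1.94591, h(5) ≈ 2.07944, h(6) ≈ 2.19722.
Sum = Δu · [h(2) + h(3) + h(4) + h(5) + h(6)].
Sum ≈ 9.62377.

9.62377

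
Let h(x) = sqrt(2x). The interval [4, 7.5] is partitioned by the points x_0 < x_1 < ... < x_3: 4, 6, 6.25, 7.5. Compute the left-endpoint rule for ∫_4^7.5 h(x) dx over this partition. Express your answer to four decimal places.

10.9423

Subinterval widths: 2, 0.25, 1.25.
Left endpoints: 4, 6, 6.25.
h(4) ≈ 2.8284, h(6) ≈ 3.4641, h(6.25) ≈ 3.5355.
Sum = Σ Δx_i · h(x_i).
Sum ≈ 10.9423.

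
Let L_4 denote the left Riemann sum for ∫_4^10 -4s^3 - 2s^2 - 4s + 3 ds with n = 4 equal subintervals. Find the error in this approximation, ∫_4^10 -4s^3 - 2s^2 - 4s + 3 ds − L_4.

Exact integral: ∫_4^10 f(s) ds = -10518.
L_4 = -7759.5.
Error = -10518 − (-7759.5) = -2758.5.

-2758.5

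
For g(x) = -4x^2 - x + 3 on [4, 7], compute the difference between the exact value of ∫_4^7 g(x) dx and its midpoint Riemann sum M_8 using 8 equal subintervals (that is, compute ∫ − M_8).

Exact integral: ∫_4^7 g(x) dx = -379.5.
M_8 = -379.359375.
Error = -379.5 − (-379.359375) = -0.140625.

-0.140625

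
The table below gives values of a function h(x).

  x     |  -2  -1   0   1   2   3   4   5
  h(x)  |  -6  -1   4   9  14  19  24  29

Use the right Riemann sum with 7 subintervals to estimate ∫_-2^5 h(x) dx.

Δx = 1.
Sum = 1·[(-1) + 4 + 9 + 14 + 19 + 24 + 29] = 98.

98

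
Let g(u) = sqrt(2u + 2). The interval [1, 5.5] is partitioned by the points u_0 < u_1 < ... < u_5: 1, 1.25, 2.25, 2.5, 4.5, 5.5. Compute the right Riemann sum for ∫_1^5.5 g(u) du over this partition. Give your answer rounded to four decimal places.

Subinterval widths: 0.25, 1, 0.25, 2, 1.
Right endpoints: 1.25, 2.25, 2.5, 4.5, 5.5.
g(1.25) ≈ 2.1213, g(2.25) ≈ 2.5495, g(2.5) ≈ 2.6458, g(4.5) ≈ 3.3166, g(5.5) ≈ 3.6056.
Sum = Σ Δu_i · g(u_i).
Sum ≈ 13.9801.

13.9801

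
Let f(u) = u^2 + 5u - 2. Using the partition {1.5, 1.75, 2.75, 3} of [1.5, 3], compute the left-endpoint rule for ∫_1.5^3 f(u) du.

16.578125

Subinterval widths: 0.25, 1, 0.25.
Left endpoints: 1.5, 1.75, 2.75.
f(1.5) = 7.75, f(1.75) = 9.8125, f(2.75) = 19.3125.
Sum = Σ Δu_i · f(u_i).
Sum = 16.578125.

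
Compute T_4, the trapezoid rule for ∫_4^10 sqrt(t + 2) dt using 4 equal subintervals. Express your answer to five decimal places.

17.90367

Δt = (10 − 4)/4 = 1.5.
f(4) ≈ 2.44949, f(5.5) ≈ 2.73861, f(7) ≈ 3.00000, f(8.5) ≈ 3.24037, f(10) ≈ 3.46410.
T_4 = (Δt/2)·[f(t_0) + 2f(t_1) + 2f(t_2) + 2f(t_3) + f(t_4)].
Sum ≈ 17.90367.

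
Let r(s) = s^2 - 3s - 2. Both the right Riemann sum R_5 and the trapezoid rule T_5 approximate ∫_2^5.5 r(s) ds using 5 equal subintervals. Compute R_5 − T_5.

5.5125

R_5 = 12.215.
T_5 = 6.7025.
R_5 − T_5 = 5.5125.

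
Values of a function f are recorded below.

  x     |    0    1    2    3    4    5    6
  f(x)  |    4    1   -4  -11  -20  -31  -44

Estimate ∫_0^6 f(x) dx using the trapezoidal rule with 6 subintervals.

-85

Δx = 1.
T_6 = (1/2)·[4 + 2·1 + 2·(-4) + 2·(-11) + 2·(-20) + 2·(-31) + (-44)] = -85.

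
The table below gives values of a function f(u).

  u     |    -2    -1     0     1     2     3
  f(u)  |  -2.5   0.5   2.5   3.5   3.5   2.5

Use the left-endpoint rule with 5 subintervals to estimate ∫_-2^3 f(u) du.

7.5

Δu = 1.
Sum = 1·[(-2.5) + 0.5 + 2.5 + 3.5 + 3.5] = 7.5.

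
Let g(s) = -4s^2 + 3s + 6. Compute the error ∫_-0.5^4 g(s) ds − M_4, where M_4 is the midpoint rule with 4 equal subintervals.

-1.8984375

Exact integral: ∫_-0.5^4 g(s) ds = -34.875.
M_4 = -32.9765625.
Error = -34.875 − (-32.9765625) = -1.8984375.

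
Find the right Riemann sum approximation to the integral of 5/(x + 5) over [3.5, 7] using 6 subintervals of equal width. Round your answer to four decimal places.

Δx = (7 − 3.5)/6 = 7/12.
Right endpoints: 49/12, 14/3, 5.25, 35/6, 77/12, 7.
f(49/12) = 60/109, f(14/3) = 15/29, f(5.25) = 20/41, f(35/6) = 6/13, f(77/12) = 60/137, f(7) = 5/12.
Sum = Δx · [f(49/12) + f(14/3) + f(5.25) + ...].
Sum ≈ 1.6751.

1.6751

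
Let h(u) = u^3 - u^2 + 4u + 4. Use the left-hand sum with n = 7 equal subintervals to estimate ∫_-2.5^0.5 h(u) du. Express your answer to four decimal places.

-22.5995

Δu = (0.5 − (-2.5))/7 = 3/7.
Left endpoints: -2.5, -29/14, -23/14, -17/14, -11/14, -5/14, 1/14.
h(-2.5) = -27.875, h(-29/14) = -47923/2744, h(-23/14) = -26629/2744, h(-17/14) = -11311/2744, h(-11/14) = -673/2744, h(-5/14) = 6581/2744, h(1/14) = 11747/2744.
Sum = Δu · [h(-2.5) + h(-29/14) + h(-23/14) + ...].
Sum ≈ -22.5995.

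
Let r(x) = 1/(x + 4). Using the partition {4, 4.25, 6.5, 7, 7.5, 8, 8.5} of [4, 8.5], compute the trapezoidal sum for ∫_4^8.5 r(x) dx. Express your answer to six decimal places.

Subinterval widths: 0.25, 2.25, 0.5, 0.5, 0.5, 0.5.
r(4) = 0.125, r(4.25) = 4/33, r(6.5) = 2/21, r(7) = 1/11, r(7.5) = 2/23, r(8) = 1/12, r(8.5) = 0.08.
On each subinterval the trapezoid contributes (Δx_i/2)·[r(x_{i-1}) + r(x_i)].
Sum ≈ 0.448692.

0.448692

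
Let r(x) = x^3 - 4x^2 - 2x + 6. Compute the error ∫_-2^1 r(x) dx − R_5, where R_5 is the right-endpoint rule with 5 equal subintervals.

Exact integral: ∫_-2^1 r(x) dx = 5.25.
R_5 = 8.76.
Error = 5.25 − 8.76 = -3.51.

-3.51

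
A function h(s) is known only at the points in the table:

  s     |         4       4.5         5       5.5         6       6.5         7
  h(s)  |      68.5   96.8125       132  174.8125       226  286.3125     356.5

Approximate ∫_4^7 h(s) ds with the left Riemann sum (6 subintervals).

Δs = 0.5.
Sum = 0.5·[68.5 + 96.8125 + 132 + 174.8125 + 226 + 286.3125] = 492.21875.

492.21875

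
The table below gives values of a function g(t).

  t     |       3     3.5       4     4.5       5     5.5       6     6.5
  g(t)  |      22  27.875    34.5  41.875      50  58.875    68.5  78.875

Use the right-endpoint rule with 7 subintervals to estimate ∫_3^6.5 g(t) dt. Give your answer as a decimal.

Δt = 0.5.
Sum = 0.5·[27.875 + 34.5 + 41.875 + 50 + 58.875 + 68.5 + 78.875] = 180.25.

180.25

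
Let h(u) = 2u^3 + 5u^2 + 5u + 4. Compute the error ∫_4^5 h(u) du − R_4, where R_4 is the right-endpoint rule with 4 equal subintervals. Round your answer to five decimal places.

Exact integral: ∫_4^5 h(u) du ≈ 312.6666667.
R_4 = 334.5.
Error ≈ 312.6666667 − 334.5 ≈ -21.83333.

-21.83333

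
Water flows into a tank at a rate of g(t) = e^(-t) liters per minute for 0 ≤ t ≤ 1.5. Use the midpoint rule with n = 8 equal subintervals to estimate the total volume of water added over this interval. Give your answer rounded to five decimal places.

Δt = (1.5 − 0)/8 = 0.1875.
Midpoints: 0.09375, 0.28125, 0.46875, 0.65625, 0.84375, 1.03125, 1.21875, 1.40625.
g(0.09375) ≈ 0.91051, g(0.28125) ≈ 0.75484, g(0.46875) ≈ 0.62578, g(0.65625) ≈ 0.51879, g(0.84375) ≈ 0.43009, g(1.03125) ≈ 0.35656, g(1.21875) ≈ 0.29560, g(1.40625) ≈ 0.24506.
Sum = Δt · [g(0.09375) + g(0.28125) + g(0.46875) + ...].
Sum ≈ 0.77573.

0.77573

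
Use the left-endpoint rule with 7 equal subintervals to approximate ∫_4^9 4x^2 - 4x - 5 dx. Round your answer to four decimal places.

647.6531

Δx = (9 − 4)/7 = 5/7.
Left endpoints: 4, 33/7, 38/7, 43/7, 48/7, 53/7, 58/7.
f(4) = 43, f(33/7) = 3187/49, f(38/7) = 4467/49, f(43/7) = 5947/49, f(48/7) = 7627/49, f(53/7) = 9507/49, f(58/7) = 11587/49.
Sum = Δx · [f(4) + f(33/7) + f(38/7) + ...].
Sum ≈ 647.6531.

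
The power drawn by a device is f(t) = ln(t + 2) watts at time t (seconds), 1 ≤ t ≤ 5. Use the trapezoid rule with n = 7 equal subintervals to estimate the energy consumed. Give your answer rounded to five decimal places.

Δt = (5 − 1)/7 = 4/7.
f(1) ≈ 1.09861, f(11/7) ≈ 1.27297, f(15/7) ≈ 1.42139, f(19/7) ≈ 1.55060, f(23/7) ≈ 1.66501, f(27/7) ≈ 1.76766, f(31/7) ≈ 1.86075, f(5) ≈ 1.94591.
T_7 = (Δt/2)·[f(t_0) + 2f(t_1) + ... + 2f(t_{6}) + f(t_7)].
Sum ≈ 6.32036.

6.32036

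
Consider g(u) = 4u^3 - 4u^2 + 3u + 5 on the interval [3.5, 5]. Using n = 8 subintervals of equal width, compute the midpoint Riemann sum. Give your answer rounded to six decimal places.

391.855957

Δu = (5 − 3.5)/8 = 0.1875.
Midpoints: 3.59375, 3.78125, 3.96875, 4.15625, 4.34375, 4.53125, 4.71875, 4.90625.
g(3.59375) = 1226955/8192, g(3.78125) = 1436937/8192, g(3.96875) = 1670751/8192, g(4.15625) = 1929693/8192, g(4.34375) = 2215059/8192, g(4.53125) = 2528145/8192, g(4.71875) = 2870247/8192, g(4.90625) = 3242661/8192.
Sum = Δu · [g(3.59375) + g(3.78125) + g(3.96875) + ...].
Sum ≈ 391.855957.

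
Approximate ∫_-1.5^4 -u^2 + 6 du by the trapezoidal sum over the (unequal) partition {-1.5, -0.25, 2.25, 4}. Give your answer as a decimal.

6.71875

Subinterval widths: 1.25, 2.5, 1.75.
f(-1.5) = 3.75, f(-0.25) = 5.9375, f(2.25) = 0.9375, f(4) = -10.
On each subinterval the trapezoid contributes (Δu_i/2)·[f(u_{i-1}) + f(u_i)].
Sum = 6.71875.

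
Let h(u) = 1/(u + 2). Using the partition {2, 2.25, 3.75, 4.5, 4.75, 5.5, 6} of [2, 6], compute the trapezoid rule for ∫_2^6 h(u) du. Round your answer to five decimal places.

Subinterval widths: 0.25, 1.5, 0.75, 0.25, 0.75, 0.5.
h(2) = 0.25, h(2.25) = 4/17, h(3.75) = 4/23, h(4.5) = 2/13, h(4.75) = 4/27, h(5.5) = 2/15, h(6) = 0.125.
On each subinterval the trapezoid contributes (Δu_i/2)·[h(u_{i-1}) + h(u_i)].
Sum ≈ 0.69837.

0.69837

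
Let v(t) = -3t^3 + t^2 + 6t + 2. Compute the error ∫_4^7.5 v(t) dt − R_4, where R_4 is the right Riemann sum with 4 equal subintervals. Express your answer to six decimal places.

465.579753

Exact integral: ∫_4^7.5 v(t) dt ≈ -1934.00520833.
R_4 ≈ -2399.58496094.
Error ≈ -1934.00520833 − (-2399.58496094) ≈ 465.579753.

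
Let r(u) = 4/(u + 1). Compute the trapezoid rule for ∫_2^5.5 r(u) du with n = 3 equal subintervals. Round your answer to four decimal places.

3.1318

Δu = (5.5 − 2)/3 = 7/6.
r(2) = 4/3, r(19/6) = 0.96, r(13/3) = 0.75, r(5.5) = 8/13.
T_3 = (Δu/2)·[r(u_0) + 2r(u_1) + 2r(u_2) + r(u_3)].
Sum ≈ 3.1318.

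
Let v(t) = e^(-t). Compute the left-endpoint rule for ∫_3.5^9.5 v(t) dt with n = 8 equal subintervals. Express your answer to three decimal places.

Δt = (9.5 − 3.5)/8 = 0.75.
Left endpoints: 3.5, 4.25, 5, 5.75, 6.5, 7.25, 8, 8.75.
v(3.5) ≈ 0.030, v(4.25) ≈ 0.014, v(5) ≈ 0.007, v(5.75) ≈ 0.003, v(6.5) ≈ 0.002, v(7.25) ≈ 0.001, v(8) ≈ 0.000, v(8.75) ≈ 0.000.
Sum = Δt · [v(3.5) + v(4.25) + v(5) + ...].
Sum ≈ 0.043.

0.043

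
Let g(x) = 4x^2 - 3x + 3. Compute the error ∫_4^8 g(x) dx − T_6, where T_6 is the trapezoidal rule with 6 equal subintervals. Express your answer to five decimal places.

Exact integral: ∫_4^8 g(x) dx ≈ 537.3333333.
T_6 ≈ 538.5185185.
Error ≈ 537.3333333 − 538.5185185 ≈ -1.18519.

-1.18519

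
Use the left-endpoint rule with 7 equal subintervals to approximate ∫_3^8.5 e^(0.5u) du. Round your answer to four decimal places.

Δu = (8.5 − 3)/7 = 11/14.
Left endpoints: 3, 53/14, 32/7, 75/14, 43/7, 97/14, 54/7.
f(3) ≈ 4.4817, f(53/14) ≈ 6.6383, f(32/7) ≈ 9.8327, f(75/14) ≈ 14.5643, f(43/7) ≈ 21.5727, f(97/14) ≈ 31.9536, f(54/7) ≈ 47.3299.
Sum = Δu · [f(3) + f(53/14) + f(32/7) + ...].
Sum ≈ 107.1504.

107.1504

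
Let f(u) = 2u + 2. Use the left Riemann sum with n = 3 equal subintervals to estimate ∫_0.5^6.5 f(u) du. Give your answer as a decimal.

42

Δu = (6.5 − 0.5)/3 = 2.
Left endpoints: 0.5, 2.5, 4.5.
f(0.5) = 3, f(2.5) = 7, f(4.5) = 11.
Sum = Δu · [f(0.5) + f(2.5) + f(4.5)].
Sum = 42.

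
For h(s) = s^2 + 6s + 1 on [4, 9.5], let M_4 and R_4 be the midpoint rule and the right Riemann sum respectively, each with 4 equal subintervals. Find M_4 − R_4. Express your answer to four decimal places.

-76.3340

M_4 ≈ 491.841797.
R_4 = 568.17578125.
M_4 − R_4 ≈ -76.3340.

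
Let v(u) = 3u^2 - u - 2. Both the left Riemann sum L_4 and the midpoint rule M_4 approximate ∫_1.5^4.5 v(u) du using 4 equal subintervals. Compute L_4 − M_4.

L_4 = 54.46875.
M_4 = 72.328125.
L_4 − M_4 = -17.859375.

-17.859375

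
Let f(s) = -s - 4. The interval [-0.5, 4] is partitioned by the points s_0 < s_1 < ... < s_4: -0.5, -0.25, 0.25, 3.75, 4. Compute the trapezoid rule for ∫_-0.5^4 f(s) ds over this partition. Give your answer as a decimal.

-25.875

Subinterval widths: 0.25, 0.5, 3.5, 0.25.
f(-0.5) = -3.5, f(-0.25) = -3.75, f(0.25) = -4.25, f(3.75) = -7.75, f(4) = -8.
On each subinterval the trapezoid contributes (Δs_i/2)·[f(s_{i-1}) + f(s_i)].
Sum = -25.875.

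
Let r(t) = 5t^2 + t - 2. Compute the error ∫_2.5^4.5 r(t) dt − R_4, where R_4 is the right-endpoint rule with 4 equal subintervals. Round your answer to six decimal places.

-18.416667

Exact integral: ∫_2.5^4.5 r(t) dt ≈ 128.83333333.
R_4 = 147.25.
Error ≈ 128.83333333 − 147.25 ≈ -18.416667.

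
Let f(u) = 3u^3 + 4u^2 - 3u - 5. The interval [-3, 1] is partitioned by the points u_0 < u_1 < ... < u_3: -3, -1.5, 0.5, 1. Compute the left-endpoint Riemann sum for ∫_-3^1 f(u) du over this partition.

Subinterval widths: 1.5, 2, 0.5.
Left endpoints: -3, -1.5, 0.5.
f(-3) = -41, f(-1.5) = -1.625, f(0.5) = -5.125.
Sum = Σ Δu_i · f(u_i).
Sum = -67.3125.

-67.3125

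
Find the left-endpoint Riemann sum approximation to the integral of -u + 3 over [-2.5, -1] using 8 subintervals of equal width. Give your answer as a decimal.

7.265625

Δu = (-1 − (-2.5))/8 = 0.1875.
Left endpoints: -2.5, -2.3125, -2.125, -1.9375, -1.75, -1.5625, -1.375, -1.1875.
f(-2.5) = 5.5, f(-2.3125) = 5.3125, f(-2.125) = 5.125, f(-1.9375) = 4.9375, f(-1.75) = 4.75, f(-1.5625) = 4.5625, f(-1.375) = 4.375, f(-1.1875) = 4.1875.
Sum = Δu · [f(-2.5) + f(-2.3125) + f(-2.125) + ...].
Sum = 7.265625.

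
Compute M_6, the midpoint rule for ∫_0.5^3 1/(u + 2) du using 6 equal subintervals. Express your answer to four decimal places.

0.6923

Δu = (3 − 0.5)/6 = 5/12.
Midpoints: 17/24, 1.125, 37/24, 47/24, 2.375, 67/24.
f(17/24) = 24/65, f(1.125) = 0.32, f(37/24) = 24/85, f(47/24) = 24/95, f(2.375) = 8/35, f(67/24) = 24/115.
Sum = Δu · [f(17/24) + f(1.125) + f(37/24) + ...].
Sum ≈ 0.6923.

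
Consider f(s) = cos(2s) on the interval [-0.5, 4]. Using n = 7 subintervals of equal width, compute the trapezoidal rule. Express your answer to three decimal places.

Δs = (4 − (-0.5))/7 = 9/14.
f(-0.5) ≈ 0.540, f(1/7) ≈ 0.959, f(11/14) ≈ -0.001, f(10/7) ≈ -0.960, f(29/14) ≈ -0.539, f(19/7) ≈ 0.657, f(47/14) ≈ 0.909, f(4) ≈ -0.146.
T_7 = (Δs/2)·[f(s_0) + 2f(s_1) + ... + 2f(s_{6}) + f(s_7)].
Sum ≈ 0.786.

0.786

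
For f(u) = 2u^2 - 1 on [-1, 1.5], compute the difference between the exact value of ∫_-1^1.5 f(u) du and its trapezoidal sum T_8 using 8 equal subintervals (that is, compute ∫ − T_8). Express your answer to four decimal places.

Exact integral: ∫_-1^1.5 f(u) du ≈ 0.416667.
T_8 ≈ 0.498047.
Error ≈ 0.416667 − 0.498047 ≈ -0.0814.

-0.0814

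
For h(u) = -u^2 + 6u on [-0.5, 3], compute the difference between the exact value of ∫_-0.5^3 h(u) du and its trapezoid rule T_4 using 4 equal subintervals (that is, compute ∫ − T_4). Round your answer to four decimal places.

0.4466

Exact integral: ∫_-0.5^3 h(u) du ≈ 17.208333.
T_4 = 16.76171875.
Error ≈ 17.208333 − 16.76171875 ≈ 0.4466.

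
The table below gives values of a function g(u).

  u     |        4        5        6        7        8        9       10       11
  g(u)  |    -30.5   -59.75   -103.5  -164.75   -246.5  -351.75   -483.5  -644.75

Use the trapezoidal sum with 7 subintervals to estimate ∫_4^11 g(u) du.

-1747.375

Δu = 1.
T_7 = (1/2)·[(-30.5) + 2·(-59.75) + 2·(-103.5) + 2·(-164.75) + 2·(-246.5) + 2·(-351.75) + 2·(-483.5) + (-644.75)] = -1747.375.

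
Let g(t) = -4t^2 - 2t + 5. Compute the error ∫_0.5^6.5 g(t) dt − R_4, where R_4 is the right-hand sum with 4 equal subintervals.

Exact integral: ∫_0.5^6.5 g(t) dt = -378.
R_4 = -522.
Error = -378 − (-522) = 144.

144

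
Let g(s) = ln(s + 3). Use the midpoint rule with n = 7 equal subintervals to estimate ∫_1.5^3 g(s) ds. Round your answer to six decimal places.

Δs = (3 − 1.5)/7 = 3/14.
Midpoints: 45/28, 51/28, 57/28, 2.25, 69/28, 75/28, 81/28.
g(45/28) ≈ 1.527608, g(51/28) ≈ 1.573070, g(57/28) ≈ 1.616555, g(2.25) ≈ 1.658228, g(69/28) ≈ 1.698233, g(75/28) ≈ 1.736700, g(81/28) ≈ 1.773741.
Sum = Δs · [g(45/28) + g(51/28) + g(57/28) + ...].
Sum ≈ 2.482315.

2.482315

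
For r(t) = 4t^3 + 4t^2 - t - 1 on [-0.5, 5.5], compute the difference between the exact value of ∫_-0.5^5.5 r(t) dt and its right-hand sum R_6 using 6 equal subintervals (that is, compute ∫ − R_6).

-424

Exact integral: ∫_-0.5^5.5 r(t) dt = 1116.
R_6 = 1540.
Error = 1116 − 1540 = -424.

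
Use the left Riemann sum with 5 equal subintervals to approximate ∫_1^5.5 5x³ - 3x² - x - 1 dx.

Δx = (5.5 − 1)/5 = 0.9.
Left endpoints: 1, 1.9, 2.8, 3.7, 4.6.
f(1) = 0, f(1.9) = 20.565, f(2.8) = 82.44, f(3.7) = 207.495, f(4.6) = 417.6.
Sum = Δx · [f(1) + f(1.9) + f(2.8) + f(3.7) + f(4.6)].
Sum = 655.29.

655.29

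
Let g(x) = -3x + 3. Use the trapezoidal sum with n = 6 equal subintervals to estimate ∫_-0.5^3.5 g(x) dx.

Δx = (3.5 − (-0.5))/6 = 2/3.
g(-0.5) = 4.5, g(1/6) = 2.5, g(5/6) = 0.5, g(1.5) = -1.5, g(13/6) = -3.5, g(17/6) = -5.5, g(3.5) = -7.5.
T_6 = (Δx/2)·[g(x_0) + 2g(x_1) + ... + 2g(x_{5}) + g(x_6)].
Sum = -6.

-6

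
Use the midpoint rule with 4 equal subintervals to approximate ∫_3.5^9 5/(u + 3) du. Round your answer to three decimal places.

3.059

Δu = (9 − 3.5)/4 = 1.375.
Midpoints: 4.1875, 5.5625, 6.9375, 8.3125.
f(4.1875) = 16/23, f(5.5625) = 80/137, f(6.9375) = 80/159, f(8.3125) = 80/181.
Sum = Δu · [f(4.1875) + f(5.5625) + f(6.9375) + f(8.3125)].
Sum ≈ 3.059.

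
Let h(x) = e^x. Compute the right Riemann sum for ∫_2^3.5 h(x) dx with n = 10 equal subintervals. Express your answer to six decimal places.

Δx = (3.5 − 2)/10 = 0.15.
Right endpoints: 2.15, 2.3, 2.45, 2.6, 2.75, 2.9, 3.05, 3.2, 3.35, 3.5.
h(2.15) ≈ 8.584858, h(2.3) ≈ 9.974182, h(2.45) ≈ 11.588347, h(2.6) ≈ 13.463738, h(2.75) ≈ 15.642632, h(2.9) ≈ 18.174145, h(3.05) ≈ 21.115344, h(3.2) ≈ 24.532530, h(3.35) ≈ 28.502734, h(3.5) ≈ 33.115452.
Sum = Δx · [h(2.15) + h(2.3) + h(2.45) + ...].
Sum ≈ 27.704094.

27.704094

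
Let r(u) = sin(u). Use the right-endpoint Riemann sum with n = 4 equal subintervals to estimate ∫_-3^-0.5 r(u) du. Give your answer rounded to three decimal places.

-1.912

Δu = (-0.5 − (-3))/4 = 0.625.
Right endpoints: -2.375, -1.75, -1.125, -0.5.
r(-2.375) ≈ -0.694, r(-1.75) ≈ -0.984, r(-1.125) ≈ -0.902, r(-0.5) ≈ -0.479.
Sum = Δu · [r(-2.375) + r(-1.75) + r(-1.125) + r(-0.5)].
Sum ≈ -1.912.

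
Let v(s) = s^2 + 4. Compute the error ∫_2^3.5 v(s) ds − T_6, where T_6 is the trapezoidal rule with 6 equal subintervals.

Exact integral: ∫_2^3.5 v(s) ds = 17.625.
T_6 = 17.640625.
Error = 17.625 − 17.640625 = -0.015625.

-0.015625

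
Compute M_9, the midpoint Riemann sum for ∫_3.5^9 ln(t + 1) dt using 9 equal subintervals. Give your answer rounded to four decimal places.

10.7594

Δt = (9 − 3.5)/9 = 11/18.
Midpoints: 137/36, 53/12, 181/36, 203/36, 6.25, 247/36, 269/36, 97/12, 313/36.
f(137/36) ≈ 1.5698, f(53/12) ≈ 1.6895, f(181/36) ≈ 1.7964, f(203/36) ≈ 1.8929, f(6.25) ≈ 1.9810, f(247/36) ≈ 2.0619, f(269/36) ≈ 2.1368, f(97/12) ≈ 2.2064, f(313/36) ≈ 2.2716.
Sum = Δt · [f(137/36) + f(53/12) + f(181/36) + ...].
Sum ≈ 10.7594.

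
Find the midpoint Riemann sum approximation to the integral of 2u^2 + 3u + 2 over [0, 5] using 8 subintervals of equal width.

130.5078125

Δu = (5 − 0)/8 = 0.625.
Midpoints: 0.3125, 0.9375, 1.5625, 2.1875, 2.8125, 3.4375, 4.0625, 4.6875.
f(0.3125) = 3.1328125, f(0.9375) = 6.5703125, f(1.5625) = 11.5703125, f(2.1875) = 18.1328125, f(2.8125) = 26.2578125, f(3.4375) = 35.9453125, f(4.0625) = 47.1953125, f(4.6875) = 60.0078125.
Sum = Δu · [f(0.3125) + f(0.9375) + f(1.5625) + ...].
Sum = 130.5078125.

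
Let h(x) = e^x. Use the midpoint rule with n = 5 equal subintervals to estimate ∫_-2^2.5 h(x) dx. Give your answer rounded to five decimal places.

11.64997

Δx = (2.5 − (-2))/5 = 0.9.
Midpoints: -1.55, -0.65, 0.25, 1.15, 2.05.
h(-1.55) ≈ 0.21225, h(-0.65) ≈ 0.52205, h(0.25) ≈ 1.28403, h(1.15) ≈ 3.15819, h(2.05) ≈ 7.76790.
Sum = Δx · [h(-1.55) + h(-0.65) + h(0.25) + h(1.15) + h(2.05)].
Sum ≈ 11.64997.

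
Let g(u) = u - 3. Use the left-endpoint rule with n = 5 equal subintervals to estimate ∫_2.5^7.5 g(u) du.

Δu = (7.5 − 2.5)/5 = 1.
Left endpoints: 2.5, 3.5, 4.5, 5.5, 6.5.
g(2.5) = -0.5, g(3.5) = 0.5, g(4.5) = 1.5, g(5.5) = 2.5, g(6.5) = 3.5.
Sum = Δu · [g(2.5) + g(3.5) + g(4.5) + g(5.5) + g(6.5)].
Sum = 7.5.

7.5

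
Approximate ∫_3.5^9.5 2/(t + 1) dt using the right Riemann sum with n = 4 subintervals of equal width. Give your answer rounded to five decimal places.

1.51905

Δt = (9.5 − 3.5)/4 = 1.5.
Right endpoints: 5, 6.5, 8, 9.5.
f(5) = 1/3, f(6.5) = 4/15, f(8) = 2/9, f(9.5) = 4/21.
Sum = Δt · [f(5) + f(6.5) + f(8) + f(9.5)].
Sum ≈ 1.51905.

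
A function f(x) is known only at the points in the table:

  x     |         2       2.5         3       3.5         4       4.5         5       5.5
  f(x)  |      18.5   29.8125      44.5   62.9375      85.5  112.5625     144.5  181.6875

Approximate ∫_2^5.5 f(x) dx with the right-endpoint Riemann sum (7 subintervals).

Δx = 0.5.
Sum = 0.5·[29.8125 + 44.5 + 62.9375 + 85.5 + 112.5625 + 144.5 + 181.6875] = 330.75.

330.75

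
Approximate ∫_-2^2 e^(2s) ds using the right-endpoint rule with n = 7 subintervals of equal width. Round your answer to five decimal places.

Δs = (2 − (-2))/7 = 4/7.
Right endpoints: -10/7, -6/7, -2/7, 2/7, 6/7, 10/7, 2.
f(-10/7) ≈ 0.05743, f(-6/7) ≈ 0.18009, f(-2/7) ≈ 0.56472, f(2/7) ≈ 1.77079, f(6/7) ≈ 5.55271, f(10/7) ≈ 17.41171, f(2) ≈ 54.59815.
Sum = Δs · [f(-10/7) + f(-6/7) + f(-2/7) + ...].
Sum ≈ 45.79177.

45.79177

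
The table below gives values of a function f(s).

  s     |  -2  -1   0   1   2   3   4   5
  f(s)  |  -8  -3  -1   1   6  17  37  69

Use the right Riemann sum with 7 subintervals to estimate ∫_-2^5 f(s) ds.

Δs = 1.
Sum = 1·[(-3) + (-1) + 1 + 6 + 17 + 37 + 69] = 126.

126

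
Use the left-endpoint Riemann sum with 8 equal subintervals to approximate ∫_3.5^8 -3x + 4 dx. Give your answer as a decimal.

Δx = (8 − 3.5)/8 = 0.5625.
Left endpoints: 3.5, 4.0625, 4.625, 5.1875, 5.75, 6.3125, 6.875, 7.4375.
f(3.5) = -6.5, f(4.0625) = -8.1875, f(4.625) = -9.875, f(5.1875) = -11.5625, f(5.75) = -13.25, f(6.3125) = -14.9375, f(6.875) = -16.625, f(7.4375) = -18.3125.
Sum = Δx · [f(3.5) + f(4.0625) + f(4.625) + ...].
Sum = -55.828125.

-55.828125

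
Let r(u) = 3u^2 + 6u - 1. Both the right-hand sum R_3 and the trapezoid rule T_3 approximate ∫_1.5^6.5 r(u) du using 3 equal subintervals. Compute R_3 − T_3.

125

R_3 ≈ 518.194444.
T_3 ≈ 393.194444.
R_3 − T_3 = 125.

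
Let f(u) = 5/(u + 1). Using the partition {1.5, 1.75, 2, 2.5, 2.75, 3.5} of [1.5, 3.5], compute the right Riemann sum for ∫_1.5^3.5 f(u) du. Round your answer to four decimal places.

Subinterval widths: 0.25, 0.25, 0.5, 0.25, 0.75.
Right endpoints: 1.75, 2, 2.5, 2.75, 3.5.
f(1.75) = 20/11, f(2) = 5/3, f(2.5) = 10/7, f(2.75) = 4/3, f(3.5) = 10/9.
Sum = Σ Δu_i · f(u_i).
Sum ≈ 2.7522.

2.7522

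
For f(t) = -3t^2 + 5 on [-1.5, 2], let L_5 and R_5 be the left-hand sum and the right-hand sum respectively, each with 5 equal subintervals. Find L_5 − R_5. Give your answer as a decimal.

L_5 = 7.105.
R_5 = 3.43.
L_5 − R_5 = 3.675.

3.675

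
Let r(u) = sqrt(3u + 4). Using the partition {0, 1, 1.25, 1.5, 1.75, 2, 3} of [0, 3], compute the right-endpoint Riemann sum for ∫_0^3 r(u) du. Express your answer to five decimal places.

Subinterval widths: 1, 0.25, 0.25, 0.25, 0.25, 1.
Right endpoints: 1, 1.25, 1.5, 1.75, 2, 3.
r(1) ≈ 2.64575, r(1.25) ≈ 2.78388, r(1.5) ≈ 2.91548, r(1.75) ≈ 3.04138, r(2) ≈ 3.16228, r(3) ≈ 3.60555.
Sum = Σ Δu_i · r(u_i).
Sum ≈ 9.22706.

9.22706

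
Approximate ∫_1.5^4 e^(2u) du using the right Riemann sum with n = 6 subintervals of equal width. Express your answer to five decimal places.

2181.98257

Δu = (4 − 1.5)/6 = 5/12.
Right endpoints: 23/12, 7/3, 2.75, 19/6, 43/12, 4.
f(23/12) ≈ 46.21634, f(7/3) ≈ 106.34268, f(2.75) ≈ 244.69193, f(19/6) ≈ 563.03024, f(43/12) ≈ 1295.51900, f(4) ≈ 2980.95799.
Sum = Δu · [f(23/12) + f(7/3) + f(2.75) + ...].
Sum ≈ 2181.98257.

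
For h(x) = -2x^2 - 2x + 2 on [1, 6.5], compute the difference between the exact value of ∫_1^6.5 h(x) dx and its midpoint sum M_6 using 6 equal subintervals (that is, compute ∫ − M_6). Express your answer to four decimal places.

Exact integral: ∫_1^6.5 h(x) dx ≈ -212.666667.
M_6 ≈ -211.896412.
Error ≈ -212.666667 − (-211.896412) ≈ -0.7703.

-0.7703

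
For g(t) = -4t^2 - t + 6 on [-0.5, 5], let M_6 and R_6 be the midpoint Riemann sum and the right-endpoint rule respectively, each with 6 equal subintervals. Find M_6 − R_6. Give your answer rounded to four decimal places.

M_6 ≈ -144.667824.
R_6 ≈ -197.185185.
M_6 − R_6 ≈ 52.5174.

52.5174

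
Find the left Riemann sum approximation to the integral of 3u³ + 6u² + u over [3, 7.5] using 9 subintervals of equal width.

Δu = (7.5 − 3)/9 = 0.5.
Left endpoints: 3, 3.5, 4, 4.5, 5, 5.5, 6, 6.5, 7.
f(3) = 138, f(3.5) = 205.625, f(4) = 292, f(4.5) = 399.375, f(5) = 530, f(5.5) = 686.125, f(6) = 870, f(6.5) = 1083.875, f(7) = 1330.
Sum = Δu · [f(3) + f(3.5) + f(4) + ...].
Sum = 2767.5.

2767.5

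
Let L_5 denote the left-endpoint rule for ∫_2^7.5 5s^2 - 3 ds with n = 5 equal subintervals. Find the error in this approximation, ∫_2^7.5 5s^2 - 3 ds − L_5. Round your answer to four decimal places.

Exact integral: ∫_2^7.5 f(s) ds ≈ 673.291667.
L_5 = 535.15.
Error ≈ 673.291667 − 535.15 ≈ 138.1417.

138.1417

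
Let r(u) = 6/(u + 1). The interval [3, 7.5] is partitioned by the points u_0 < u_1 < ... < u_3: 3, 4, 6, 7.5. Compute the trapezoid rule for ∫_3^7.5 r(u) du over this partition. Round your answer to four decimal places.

Subinterval widths: 1, 2, 1.5.
r(3) = 1.5, r(4) = 1.2, r(6) = 6/7, r(7.5) = 12/17.
On each subinterval the trapezoid contributes (Δu_i/2)·[r(u_{i-1}) + r(u_i)].
Sum ≈ 4.5794.

4.5794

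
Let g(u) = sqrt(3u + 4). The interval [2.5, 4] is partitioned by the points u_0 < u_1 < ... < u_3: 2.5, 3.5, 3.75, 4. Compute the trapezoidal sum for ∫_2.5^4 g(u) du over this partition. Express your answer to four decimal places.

5.5518

Subinterval widths: 1, 0.25, 0.25.
g(2.5) ≈ 3.3912, g(3.5) ≈ 3.8079, g(3.75) ≈ 3.9051, g(4) ≈ 4.0000.
On each subinterval the trapezoid contributes (Δu_i/2)·[g(u_{i-1}) + g(u_i)].
Sum ≈ 5.5518.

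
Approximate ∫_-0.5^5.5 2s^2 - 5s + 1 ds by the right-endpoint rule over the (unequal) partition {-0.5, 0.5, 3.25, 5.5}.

91.65625

Subinterval widths: 1, 2.75, 2.25.
Right endpoints: 0.5, 3.25, 5.5.
f(0.5) = -1, f(3.25) = 5.875, f(5.5) = 34.
Sum = Σ Δs_i · f(s_i).
Sum = 91.65625.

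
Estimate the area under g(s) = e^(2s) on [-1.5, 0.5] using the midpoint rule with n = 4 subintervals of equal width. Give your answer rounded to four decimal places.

Δs = (0.5 − (-1.5))/4 = 0.5.
Midpoints: -1.25, -0.75, -0.25, 0.25.
g(-1.25) ≈ 0.0821, g(-0.75) ≈ 0.2231, g(-0.25) ≈ 0.6065, g(0.25) ≈ 1.6487.
Sum = Δs · [g(-1.25) + g(-0.75) + g(-0.25) + g(0.25)].
Sum ≈ 1.2802.

1.2802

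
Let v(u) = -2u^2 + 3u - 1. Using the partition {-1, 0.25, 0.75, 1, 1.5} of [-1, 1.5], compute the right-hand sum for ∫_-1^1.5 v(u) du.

Subinterval widths: 1.25, 0.5, 0.25, 0.5.
Right endpoints: 0.25, 0.75, 1, 1.5.
v(0.25) = -0.375, v(0.75) = 0.125, v(1) = 0, v(1.5) = -1.
Sum = Σ Δu_i · v(u_i).
Sum = -0.90625.

-0.90625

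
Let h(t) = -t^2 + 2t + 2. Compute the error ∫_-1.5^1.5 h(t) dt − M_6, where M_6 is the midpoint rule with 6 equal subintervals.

-0.0625

Exact integral: ∫_-1.5^1.5 h(t) dt = 3.75.
M_6 = 3.8125.
Error = 3.75 − 3.8125 = -0.0625.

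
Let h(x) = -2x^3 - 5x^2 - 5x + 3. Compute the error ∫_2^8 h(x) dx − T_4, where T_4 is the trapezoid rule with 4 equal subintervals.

78.75

Exact integral: ∫_2^8 h(x) dx = -3012.
T_4 = -3090.75.
Error = -3012 − (-3090.75) = 78.75.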